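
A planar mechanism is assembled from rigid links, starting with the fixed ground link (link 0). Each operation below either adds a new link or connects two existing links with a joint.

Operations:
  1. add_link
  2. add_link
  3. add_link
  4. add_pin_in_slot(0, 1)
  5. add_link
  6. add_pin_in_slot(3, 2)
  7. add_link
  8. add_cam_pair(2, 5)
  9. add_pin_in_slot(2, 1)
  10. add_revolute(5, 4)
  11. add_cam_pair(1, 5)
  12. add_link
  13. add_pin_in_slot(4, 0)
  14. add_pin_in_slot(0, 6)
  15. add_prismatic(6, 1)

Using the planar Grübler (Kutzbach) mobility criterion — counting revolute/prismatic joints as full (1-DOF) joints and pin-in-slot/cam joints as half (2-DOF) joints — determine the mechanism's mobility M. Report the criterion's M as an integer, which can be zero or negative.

L=1 J1=0 J2=0
add link → L=2 J1=0 J2=0
add link → L=3 J1=0 J2=0
add link → L=4 J1=0 J2=0
PS@0,1 dof=2 J2 → L=4 J1=0 J2=1
add link → L=5 J1=0 J2=1
PS@3,2 dof=2 J2 → L=5 J1=0 J2=2
add link → L=6 J1=0 J2=2
C@2,5 dof=2 J2 → L=6 J1=0 J2=3
PS@2,1 dof=2 J2 → L=6 J1=0 J2=4
R@5,4 dof=1 J1 → L=6 J1=1 J2=4
C@1,5 dof=2 J2 → L=6 J1=1 J2=5
add link → L=7 J1=1 J2=5
PS@4,0 dof=2 J2 → L=7 J1=1 J2=6
PS@0,6 dof=2 J2 → L=7 J1=1 J2=7
P@6,1 dof=1 J1 → L=7 J1=2 J2=7
M=3(L−1)−2J1−J2=3·6−2·2−7=7

M = 7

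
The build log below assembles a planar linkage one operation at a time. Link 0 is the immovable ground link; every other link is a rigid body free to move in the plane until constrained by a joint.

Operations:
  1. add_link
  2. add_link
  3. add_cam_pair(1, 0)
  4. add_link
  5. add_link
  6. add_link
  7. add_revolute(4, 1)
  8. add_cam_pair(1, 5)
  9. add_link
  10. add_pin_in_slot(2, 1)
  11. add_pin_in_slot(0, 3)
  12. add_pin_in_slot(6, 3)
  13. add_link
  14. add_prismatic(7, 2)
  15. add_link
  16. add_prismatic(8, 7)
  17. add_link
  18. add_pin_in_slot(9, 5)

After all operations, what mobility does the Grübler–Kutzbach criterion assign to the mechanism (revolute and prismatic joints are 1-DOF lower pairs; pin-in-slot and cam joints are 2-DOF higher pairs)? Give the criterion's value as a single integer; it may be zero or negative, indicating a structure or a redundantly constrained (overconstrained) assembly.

M = 15

L=1 J1=0 J2=0
add link → L=2 J1=0 J2=0
add link → L=3 J1=0 J2=0
C@1,0 dof=2 J2 → L=3 J1=0 J2=1
add link → L=4 J1=0 J2=1
add link → L=5 J1=0 J2=1
add link → L=6 J1=0 J2=1
R@4,1 dof=1 J1 → L=6 J1=1 J2=1
C@1,5 dof=2 J2 → L=6 J1=1 J2=2
add link → L=7 J1=1 J2=2
PS@2,1 dof=2 J2 → L=7 J1=1 J2=3
PS@0,3 dof=2 J2 → L=7 J1=1 J2=4
PS@6,3 dof=2 J2 → L=7 J1=1 J2=5
add link → L=8 J1=1 J2=5
P@7,2 dof=1 J1 → L=8 J1=2 J2=5
add link → L=9 J1=2 J2=5
P@8,7 dof=1 J1 → L=9 J1=3 J2=5
add link → L=10 J1=3 J2=5
PS@9,5 dof=2 J2 → L=10 J1=3 J2=6
M=3(L−1)−2J1−J2=3·9−2·3−6=15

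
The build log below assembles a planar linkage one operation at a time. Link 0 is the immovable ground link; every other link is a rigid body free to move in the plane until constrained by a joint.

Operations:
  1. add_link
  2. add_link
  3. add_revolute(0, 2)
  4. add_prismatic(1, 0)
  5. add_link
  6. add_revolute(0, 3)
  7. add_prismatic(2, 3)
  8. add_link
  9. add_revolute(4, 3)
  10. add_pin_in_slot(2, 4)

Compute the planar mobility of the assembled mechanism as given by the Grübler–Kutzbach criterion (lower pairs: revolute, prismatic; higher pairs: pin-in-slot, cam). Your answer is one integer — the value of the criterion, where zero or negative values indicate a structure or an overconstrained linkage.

M = 1

L=1 J1=0 J2=0
add link → L=2 J1=0 J2=0
add link → L=3 J1=0 J2=0
R@0,2 dof=1 J1 → L=3 J1=1 J2=0
P@1,0 dof=1 J1 → L=3 J1=2 J2=0
add link → L=4 J1=2 J2=0
R@0,3 dof=1 J1 → L=4 J1=3 J2=0
P@2,3 dof=1 J1 → L=4 J1=4 J2=0
add link → L=5 J1=4 J2=0
R@4,3 dof=1 J1 → L=5 J1=5 J2=0
PS@2,4 dof=2 J2 → L=5 J1=5 J2=1
M=3(L−1)−2J1−J2=3·4−2·5−1=1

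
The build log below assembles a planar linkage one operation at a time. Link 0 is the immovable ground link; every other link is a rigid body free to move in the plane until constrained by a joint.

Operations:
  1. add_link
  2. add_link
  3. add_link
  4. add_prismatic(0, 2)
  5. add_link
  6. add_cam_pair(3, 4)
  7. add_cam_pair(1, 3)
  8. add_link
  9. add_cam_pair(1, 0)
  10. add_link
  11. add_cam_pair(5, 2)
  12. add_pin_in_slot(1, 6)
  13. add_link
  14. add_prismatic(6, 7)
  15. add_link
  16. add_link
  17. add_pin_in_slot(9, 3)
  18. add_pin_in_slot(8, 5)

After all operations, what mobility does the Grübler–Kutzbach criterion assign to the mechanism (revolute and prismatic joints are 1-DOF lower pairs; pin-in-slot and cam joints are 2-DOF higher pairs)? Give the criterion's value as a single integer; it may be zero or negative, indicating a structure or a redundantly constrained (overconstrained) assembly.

M = 16

L=1 J1=0 J2=0
add link → L=2 J1=0 J2=0
add link → L=3 J1=0 J2=0
add link → L=4 J1=0 J2=0
P@0,2 dof=1 J1 → L=4 J1=1 J2=0
add link → L=5 J1=1 J2=0
C@3,4 dof=2 J2 → L=5 J1=1 J2=1
C@1,3 dof=2 J2 → L=5 J1=1 J2=2
add link → L=6 J1=1 J2=2
C@1,0 dof=2 J2 → L=6 J1=1 J2=3
add link → L=7 J1=1 J2=3
C@5,2 dof=2 J2 → L=7 J1=1 J2=4
PS@1,6 dof=2 J2 → L=7 J1=1 J2=5
add link → L=8 J1=1 J2=5
P@6,7 dof=1 J1 → L=8 J1=2 J2=5
add link → L=9 J1=2 J2=5
add link → L=10 J1=2 J2=5
PS@9,3 dof=2 J2 → L=10 J1=2 J2=6
PS@8,5 dof=2 J2 → L=10 J1=2 J2=7
M=3(L−1)−2J1−J2=3·9−2·2−7=16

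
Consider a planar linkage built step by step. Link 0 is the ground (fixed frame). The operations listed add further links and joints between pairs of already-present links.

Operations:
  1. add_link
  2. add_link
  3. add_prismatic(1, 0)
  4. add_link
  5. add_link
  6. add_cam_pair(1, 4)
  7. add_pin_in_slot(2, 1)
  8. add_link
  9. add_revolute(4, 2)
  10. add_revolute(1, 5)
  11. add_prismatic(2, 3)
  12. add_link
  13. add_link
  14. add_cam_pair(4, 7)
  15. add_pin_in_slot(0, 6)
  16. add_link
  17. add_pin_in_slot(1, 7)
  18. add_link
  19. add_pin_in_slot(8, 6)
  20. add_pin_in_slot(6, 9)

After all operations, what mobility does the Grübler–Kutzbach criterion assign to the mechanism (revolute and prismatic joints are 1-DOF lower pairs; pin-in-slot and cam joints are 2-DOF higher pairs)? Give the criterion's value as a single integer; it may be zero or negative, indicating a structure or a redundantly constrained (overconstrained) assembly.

M = 12

link 0 = ground. State L|J1|J2 = 1|0|0
+link1  2|0|0
+link2  3|0|0
P(1,0) f=1→J1  3|1|0
+link3  4|1|0
+link4  5|1|0
C(1,4) f=2→J2  5|1|1
PS(2,1) f=2→J2  5|1|2
+link5  6|1|2
R(4,2) f=1→J1  6|2|2
R(1,5) f=1→J1  6|3|2
P(2,3) f=1→J1  6|4|2
+link6  7|4|2
+link7  8|4|2
C(4,7) f=2→J2  8|4|3
PS(0,6) f=2→J2  8|4|4
+link8  9|4|4
PS(1,7) f=2→J2  9|4|5
+link9  10|4|5
PS(8,6) f=2→J2  10|4|6
PS(6,9) f=2→J2  10|4|7
M = 3(10−1)−2·4−7 = 27−8−7 = 12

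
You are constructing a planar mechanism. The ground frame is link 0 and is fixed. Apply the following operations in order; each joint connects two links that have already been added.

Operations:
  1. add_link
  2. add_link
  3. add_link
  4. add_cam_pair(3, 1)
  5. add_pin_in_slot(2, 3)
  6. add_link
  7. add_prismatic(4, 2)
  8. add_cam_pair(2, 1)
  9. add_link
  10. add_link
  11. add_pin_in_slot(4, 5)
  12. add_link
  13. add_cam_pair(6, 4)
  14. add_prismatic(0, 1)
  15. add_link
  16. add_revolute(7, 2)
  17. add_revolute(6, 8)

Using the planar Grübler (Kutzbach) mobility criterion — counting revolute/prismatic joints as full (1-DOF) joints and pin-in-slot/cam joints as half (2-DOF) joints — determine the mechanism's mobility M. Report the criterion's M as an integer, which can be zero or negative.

L=1 J1=0 J2=0
add link → L=2 J1=0 J2=0
add link → L=3 J1=0 J2=0
add link → L=4 J1=0 J2=0
C@3,1 dof=2 J2 → L=4 J1=0 J2=1
PS@2,3 dof=2 J2 → L=4 J1=0 J2=2
add link → L=5 J1=0 J2=2
P@4,2 dof=1 J1 → L=5 J1=1 J2=2
C@2,1 dof=2 J2 → L=5 J1=1 J2=3
add link → L=6 J1=1 J2=3
add link → L=7 J1=1 J2=3
PS@4,5 dof=2 J2 → L=7 J1=1 J2=4
add link → L=8 J1=1 J2=4
C@6,4 dof=2 J2 → L=8 J1=1 J2=5
P@0,1 dof=1 J1 → L=8 J1=2 J2=5
add link → L=9 J1=2 J2=5
R@7,2 dof=1 J1 → L=9 J1=3 J2=5
R@6,8 dof=1 J1 → L=9 J1=4 J2=5
M=3(L−1)−2J1−J2=3·8−2·4−5=11

M = 11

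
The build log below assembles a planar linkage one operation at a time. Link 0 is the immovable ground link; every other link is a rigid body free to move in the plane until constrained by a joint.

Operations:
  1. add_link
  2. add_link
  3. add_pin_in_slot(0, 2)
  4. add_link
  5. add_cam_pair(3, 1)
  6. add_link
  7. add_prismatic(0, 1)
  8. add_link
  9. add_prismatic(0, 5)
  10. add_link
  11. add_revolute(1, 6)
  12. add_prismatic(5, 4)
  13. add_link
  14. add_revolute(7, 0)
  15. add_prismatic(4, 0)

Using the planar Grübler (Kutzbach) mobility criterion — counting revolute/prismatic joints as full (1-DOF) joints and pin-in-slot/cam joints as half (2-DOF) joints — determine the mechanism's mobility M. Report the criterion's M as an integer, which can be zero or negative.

L=1 J1=0 J2=0
add link → L=2 J1=0 J2=0
add link → L=3 J1=0 J2=0
PS@0,2 dof=2 J2 → L=3 J1=0 J2=1
add link → L=4 J1=0 J2=1
C@3,1 dof=2 J2 → L=4 J1=0 J2=2
add link → L=5 J1=0 J2=2
P@0,1 dof=1 J1 → L=5 J1=1 J2=2
add link → L=6 J1=1 J2=2
P@0,5 dof=1 J1 → L=6 J1=2 J2=2
add link → L=7 J1=2 J2=2
R@1,6 dof=1 J1 → L=7 J1=3 J2=2
P@5,4 dof=1 J1 → L=7 J1=4 J2=2
add link → L=8 J1=4 J2=2
R@7,0 dof=1 J1 → L=8 J1=5 J2=2
P@4,0 dof=1 J1 → L=8 J1=6 J2=2
M=3(L−1)−2J1−J2=3·7−2·6−2=7

M = 7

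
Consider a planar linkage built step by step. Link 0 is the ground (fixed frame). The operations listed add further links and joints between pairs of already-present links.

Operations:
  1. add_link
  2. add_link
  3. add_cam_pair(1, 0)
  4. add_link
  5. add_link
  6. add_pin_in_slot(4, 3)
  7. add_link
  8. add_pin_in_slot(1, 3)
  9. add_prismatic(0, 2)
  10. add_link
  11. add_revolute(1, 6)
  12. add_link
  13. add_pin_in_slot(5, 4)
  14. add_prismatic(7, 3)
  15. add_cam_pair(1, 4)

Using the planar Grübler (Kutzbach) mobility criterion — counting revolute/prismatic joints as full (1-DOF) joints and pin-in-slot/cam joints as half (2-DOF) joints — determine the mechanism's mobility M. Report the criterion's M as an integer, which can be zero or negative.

M = 10

L=1 J1=0 J2=0
add link → L=2 J1=0 J2=0
add link → L=3 J1=0 J2=0
C@1,0 dof=2 J2 → L=3 J1=0 J2=1
add link → L=4 J1=0 J2=1
add link → L=5 J1=0 J2=1
PS@4,3 dof=2 J2 → L=5 J1=0 J2=2
add link → L=6 J1=0 J2=2
PS@1,3 dof=2 J2 → L=6 J1=0 J2=3
P@0,2 dof=1 J1 → L=6 J1=1 J2=3
add link → L=7 J1=1 J2=3
R@1,6 dof=1 J1 → L=7 J1=2 J2=3
add link → L=8 J1=2 J2=3
PS@5,4 dof=2 J2 → L=8 J1=2 J2=4
P@7,3 dof=1 J1 → L=8 J1=3 J2=4
C@1,4 dof=2 J2 → L=8 J1=3 J2=5
M=3(L−1)−2J1−J2=3·7−2·3−5=10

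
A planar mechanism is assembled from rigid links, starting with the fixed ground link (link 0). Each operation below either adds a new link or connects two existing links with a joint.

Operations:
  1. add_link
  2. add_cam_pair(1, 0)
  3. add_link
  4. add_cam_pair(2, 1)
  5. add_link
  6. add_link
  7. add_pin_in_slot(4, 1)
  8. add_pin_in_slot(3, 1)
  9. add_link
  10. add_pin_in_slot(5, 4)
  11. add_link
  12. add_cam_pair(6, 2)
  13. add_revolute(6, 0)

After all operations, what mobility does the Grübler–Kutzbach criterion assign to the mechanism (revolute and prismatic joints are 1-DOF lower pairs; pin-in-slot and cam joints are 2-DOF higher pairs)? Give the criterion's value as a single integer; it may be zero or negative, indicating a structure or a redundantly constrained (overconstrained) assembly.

M = 10

(L,J1,J2)=(1,0,0); link0 fixed
link1: (2,0,0)
C 1-0 [J2]: (2,0,1)
link2: (3,0,1)
C 2-1 [J2]: (3,0,2)
link3: (4,0,2)
link4: (5,0,2)
PS 4-1 [J2]: (5,0,3)
PS 3-1 [J2]: (5,0,4)
link5: (6,0,4)
PS 5-4 [J2]: (6,0,5)
link6: (7,0,5)
C 6-2 [J2]: (7,0,6)
R 6-0 [J1]: (7,1,6)
Grübler: 3·6 − 2·1 − 6 = 10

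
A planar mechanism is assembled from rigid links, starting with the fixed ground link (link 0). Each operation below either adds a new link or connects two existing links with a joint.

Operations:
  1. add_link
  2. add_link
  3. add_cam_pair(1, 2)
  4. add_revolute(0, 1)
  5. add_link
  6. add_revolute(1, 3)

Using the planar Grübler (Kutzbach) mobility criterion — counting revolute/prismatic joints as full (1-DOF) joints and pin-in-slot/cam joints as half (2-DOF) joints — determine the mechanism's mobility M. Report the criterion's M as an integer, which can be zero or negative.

M = 4

(L,J1,J2)=(1,0,0); link0 fixed
link1: (2,0,0)
link2: (3,0,0)
C 1-2 [J2]: (3,0,1)
R 0-1 [J1]: (3,1,1)
link3: (4,1,1)
R 1-3 [J1]: (4,2,1)
Grübler: 3·3 − 2·2 − 1 = 4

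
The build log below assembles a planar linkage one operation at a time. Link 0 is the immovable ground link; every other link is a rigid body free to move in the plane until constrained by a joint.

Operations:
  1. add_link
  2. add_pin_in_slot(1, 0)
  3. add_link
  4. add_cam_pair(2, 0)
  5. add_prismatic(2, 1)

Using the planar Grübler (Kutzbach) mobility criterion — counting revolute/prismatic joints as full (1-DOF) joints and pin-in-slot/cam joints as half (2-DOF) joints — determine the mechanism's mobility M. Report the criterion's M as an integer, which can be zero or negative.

M = 2

L=1 J1=0 J2=0
add link → L=2 J1=0 J2=0
PS@1,0 dof=2 J2 → L=2 J1=0 J2=1
add link → L=3 J1=0 J2=1
C@2,0 dof=2 J2 → L=3 J1=0 J2=2
P@2,1 dof=1 J1 → L=3 J1=1 J2=2
M=3(L−1)−2J1−J2=3·2−2·1−2=2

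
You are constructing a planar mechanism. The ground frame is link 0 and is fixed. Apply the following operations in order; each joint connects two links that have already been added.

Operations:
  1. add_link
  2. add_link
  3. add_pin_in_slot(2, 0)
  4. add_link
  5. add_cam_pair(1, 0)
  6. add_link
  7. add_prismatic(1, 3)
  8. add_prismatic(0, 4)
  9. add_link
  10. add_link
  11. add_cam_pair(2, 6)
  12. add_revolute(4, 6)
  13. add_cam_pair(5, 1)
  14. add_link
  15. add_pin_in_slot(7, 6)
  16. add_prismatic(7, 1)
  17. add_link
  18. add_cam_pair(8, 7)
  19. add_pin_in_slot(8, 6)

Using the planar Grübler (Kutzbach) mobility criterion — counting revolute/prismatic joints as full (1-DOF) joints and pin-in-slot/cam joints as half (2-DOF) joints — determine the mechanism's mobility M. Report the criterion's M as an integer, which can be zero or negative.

(L,J1,J2)=(1,0,0); link0 fixed
link1: (2,0,0)
link2: (3,0,0)
PS 2-0 [J2]: (3,0,1)
link3: (4,0,1)
C 1-0 [J2]: (4,0,2)
link4: (5,0,2)
P 1-3 [J1]: (5,1,2)
P 0-4 [J1]: (5,2,2)
link5: (6,2,2)
link6: (7,2,2)
C 2-6 [J2]: (7,2,3)
R 4-6 [J1]: (7,3,3)
C 5-1 [J2]: (7,3,4)
link7: (8,3,4)
PS 7-6 [J2]: (8,3,5)
P 7-1 [J1]: (8,4,5)
link8: (9,4,5)
C 8-7 [J2]: (9,4,6)
PS 8-6 [J2]: (9,4,7)
Grübler: 3·8 − 2·4 − 7 = 9

M = 9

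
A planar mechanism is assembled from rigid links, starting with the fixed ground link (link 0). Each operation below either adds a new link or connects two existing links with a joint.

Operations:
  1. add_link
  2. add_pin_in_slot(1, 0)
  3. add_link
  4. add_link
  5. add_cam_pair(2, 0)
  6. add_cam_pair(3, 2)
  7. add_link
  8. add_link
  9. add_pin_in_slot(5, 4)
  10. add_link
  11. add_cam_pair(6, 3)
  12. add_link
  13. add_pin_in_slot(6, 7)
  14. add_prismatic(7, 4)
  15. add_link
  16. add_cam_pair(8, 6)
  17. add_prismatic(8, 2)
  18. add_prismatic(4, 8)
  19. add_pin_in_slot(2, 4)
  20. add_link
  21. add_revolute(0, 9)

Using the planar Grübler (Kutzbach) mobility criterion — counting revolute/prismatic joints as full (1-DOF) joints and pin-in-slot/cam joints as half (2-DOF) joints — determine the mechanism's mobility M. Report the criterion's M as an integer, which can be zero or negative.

link 0 = ground. State L|J1|J2 = 1|0|0
+link1  2|0|0
PS(1,0) f=2→J2  2|0|1
+link2  3|0|1
+link3  4|0|1
C(2,0) f=2→J2  4|0|2
C(3,2) f=2→J2  4|0|3
+link4  5|0|3
+link5  6|0|3
PS(5,4) f=2→J2  6|0|4
+link6  7|0|4
C(6,3) f=2→J2  7|0|5
+link7  8|0|5
PS(6,7) f=2→J2  8|0|6
P(7,4) f=1→J1  8|1|6
+link8  9|1|6
C(8,6) f=2→J2  9|1|7
P(8,2) f=1→J1  9|2|7
P(4,8) f=1→J1  9|3|7
PS(2,4) f=2→J2  9|3|8
+link9  10|3|8
R(0,9) f=1→J1  10|4|8
M = 3(10−1)−2·4−8 = 27−8−8 = 11

M = 11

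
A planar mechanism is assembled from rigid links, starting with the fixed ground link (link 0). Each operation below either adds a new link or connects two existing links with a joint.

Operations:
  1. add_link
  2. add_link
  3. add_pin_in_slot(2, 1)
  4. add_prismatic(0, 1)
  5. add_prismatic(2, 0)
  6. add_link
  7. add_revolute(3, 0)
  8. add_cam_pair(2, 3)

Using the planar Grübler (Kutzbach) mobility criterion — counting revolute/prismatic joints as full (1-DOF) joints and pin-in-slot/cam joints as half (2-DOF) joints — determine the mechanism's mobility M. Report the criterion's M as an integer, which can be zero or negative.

M = 1

L=1 J1=0 J2=0
add link → L=2 J1=0 J2=0
add link → L=3 J1=0 J2=0
PS@2,1 dof=2 J2 → L=3 J1=0 J2=1
P@0,1 dof=1 J1 → L=3 J1=1 J2=1
P@2,0 dof=1 J1 → L=3 J1=2 J2=1
add link → L=4 J1=2 J2=1
R@3,0 dof=1 J1 → L=4 J1=3 J2=1
C@2,3 dof=2 J2 → L=4 J1=3 J2=2
M=3(L−1)−2J1−J2=3·3−2·3−2=1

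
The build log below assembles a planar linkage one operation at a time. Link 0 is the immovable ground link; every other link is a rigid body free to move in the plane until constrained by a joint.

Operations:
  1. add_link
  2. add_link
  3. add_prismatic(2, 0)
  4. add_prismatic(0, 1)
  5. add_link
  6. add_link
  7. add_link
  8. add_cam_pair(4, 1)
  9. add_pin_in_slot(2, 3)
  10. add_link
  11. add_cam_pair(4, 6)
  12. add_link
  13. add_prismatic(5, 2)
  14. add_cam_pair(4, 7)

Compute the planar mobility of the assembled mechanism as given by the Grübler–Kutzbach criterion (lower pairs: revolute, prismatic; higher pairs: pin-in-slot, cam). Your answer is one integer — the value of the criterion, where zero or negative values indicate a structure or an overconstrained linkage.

M = 11

(L,J1,J2)=(1,0,0); link0 fixed
link1: (2,0,0)
link2: (3,0,0)
P 2-0 [J1]: (3,1,0)
P 0-1 [J1]: (3,2,0)
link3: (4,2,0)
link4: (5,2,0)
link5: (6,2,0)
C 4-1 [J2]: (6,2,1)
PS 2-3 [J2]: (6,2,2)
link6: (7,2,2)
C 4-6 [J2]: (7,2,3)
link7: (8,2,3)
P 5-2 [J1]: (8,3,3)
C 4-7 [J2]: (8,3,4)
Grübler: 3·7 − 2·3 − 4 = 11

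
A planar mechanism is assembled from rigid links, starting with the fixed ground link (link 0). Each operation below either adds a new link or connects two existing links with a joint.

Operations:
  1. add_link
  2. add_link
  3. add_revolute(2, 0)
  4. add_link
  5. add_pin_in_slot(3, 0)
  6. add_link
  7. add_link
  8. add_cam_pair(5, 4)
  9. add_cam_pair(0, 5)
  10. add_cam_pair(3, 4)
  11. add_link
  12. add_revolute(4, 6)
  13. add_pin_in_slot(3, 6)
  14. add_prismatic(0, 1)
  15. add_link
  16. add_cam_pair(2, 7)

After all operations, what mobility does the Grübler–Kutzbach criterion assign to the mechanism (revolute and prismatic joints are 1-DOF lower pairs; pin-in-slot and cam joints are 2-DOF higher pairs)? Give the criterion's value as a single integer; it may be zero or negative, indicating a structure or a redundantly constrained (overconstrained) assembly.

ground; <1,0,0>
#1 <2,0,0>
#2 <3,0,0>
R:2↔0 J1 <3,1,0>
#3 <4,1,0>
PS:3↔0 J2 <4,1,1>
#4 <5,1,1>
#5 <6,1,1>
C:5↔4 J2 <6,1,2>
C:0↔5 J2 <6,1,3>
C:3↔4 J2 <6,1,4>
#6 <7,1,4>
R:4↔6 J1 <7,2,4>
PS:3↔6 J2 <7,2,5>
P:0↔1 J1 <7,3,5>
#7 <8,3,5>
C:2↔7 J2 <8,3,6>
3×7 − 2×3 − 1×6 = 9

M = 9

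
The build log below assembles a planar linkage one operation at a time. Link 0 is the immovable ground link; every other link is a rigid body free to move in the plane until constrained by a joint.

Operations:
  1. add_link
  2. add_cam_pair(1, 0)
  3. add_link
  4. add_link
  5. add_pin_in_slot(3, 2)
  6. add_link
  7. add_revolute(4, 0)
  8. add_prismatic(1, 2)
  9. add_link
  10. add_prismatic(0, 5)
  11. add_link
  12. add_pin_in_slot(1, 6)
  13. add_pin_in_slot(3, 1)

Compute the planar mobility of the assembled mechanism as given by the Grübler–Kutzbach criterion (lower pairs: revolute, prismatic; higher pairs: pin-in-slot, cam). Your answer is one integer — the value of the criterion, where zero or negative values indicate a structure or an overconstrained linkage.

(L,J1,J2)=(1,0,0); link0 fixed
link1: (2,0,0)
C 1-0 [J2]: (2,0,1)
link2: (3,0,1)
link3: (4,0,1)
PS 3-2 [J2]: (4,0,2)
link4: (5,0,2)
R 4-0 [J1]: (5,1,2)
P 1-2 [J1]: (5,2,2)
link5: (6,2,2)
P 0-5 [J1]: (6,3,2)
link6: (7,3,2)
PS 1-6 [J2]: (7,3,3)
PS 3-1 [J2]: (7,3,4)
Grübler: 3·6 − 2·3 − 4 = 8

M = 8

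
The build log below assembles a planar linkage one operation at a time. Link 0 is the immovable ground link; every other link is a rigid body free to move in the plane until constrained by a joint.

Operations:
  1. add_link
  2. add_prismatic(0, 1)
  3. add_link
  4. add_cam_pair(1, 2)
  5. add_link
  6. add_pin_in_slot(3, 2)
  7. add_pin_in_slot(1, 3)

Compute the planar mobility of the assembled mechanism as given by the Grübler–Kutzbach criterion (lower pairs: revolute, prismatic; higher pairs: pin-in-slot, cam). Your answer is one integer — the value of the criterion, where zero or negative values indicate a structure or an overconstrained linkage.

[1;0;0] (link 0 is ground)
L+ [2;0;0]
P(0,1)∈J1 [2;1;0]
L+ [3;1;0]
C(1,2)∈J2 [3;1;1]
L+ [4;1;1]
PS(3,2)∈J2 [4;1;2]
PS(1,3)∈J2 [4;1;3]
mobility = 9 − 2 − 3 = 4

M = 4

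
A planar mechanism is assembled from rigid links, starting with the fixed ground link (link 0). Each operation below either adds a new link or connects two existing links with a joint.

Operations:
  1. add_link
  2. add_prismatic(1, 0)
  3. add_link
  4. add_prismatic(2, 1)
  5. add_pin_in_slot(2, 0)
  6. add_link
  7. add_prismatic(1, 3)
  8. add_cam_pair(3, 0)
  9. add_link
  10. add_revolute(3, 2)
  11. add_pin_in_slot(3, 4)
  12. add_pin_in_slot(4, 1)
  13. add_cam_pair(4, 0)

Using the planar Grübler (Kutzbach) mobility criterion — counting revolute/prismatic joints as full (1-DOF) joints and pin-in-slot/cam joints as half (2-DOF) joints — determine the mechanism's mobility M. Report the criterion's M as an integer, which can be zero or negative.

link 0 = ground. State L|J1|J2 = 1|0|0
+link1  2|0|0
P(1,0) f=1→J1  2|1|0
+link2  3|1|0
P(2,1) f=1→J1  3|2|0
PS(2,0) f=2→J2  3|2|1
+link3  4|2|1
P(1,3) f=1→J1  4|3|1
C(3,0) f=2→J2  4|3|2
+link4  5|3|2
R(3,2) f=1→J1  5|4|2
PS(3,4) f=2→J2  5|4|3
PS(4,1) f=2→J2  5|4|4
C(4,0) f=2→J2  5|4|5
M = 3(5−1)−2·4−5 = 12−8−5 = -1

M = -1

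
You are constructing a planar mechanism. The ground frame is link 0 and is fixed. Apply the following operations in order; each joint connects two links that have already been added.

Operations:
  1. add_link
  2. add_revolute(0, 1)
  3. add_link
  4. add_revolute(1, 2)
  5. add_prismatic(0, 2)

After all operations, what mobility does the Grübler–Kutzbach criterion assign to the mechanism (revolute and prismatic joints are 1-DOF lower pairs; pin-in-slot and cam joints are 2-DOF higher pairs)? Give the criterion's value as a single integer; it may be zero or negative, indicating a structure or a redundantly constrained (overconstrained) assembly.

M = 0

ground; <1,0,0>
#1 <2,0,0>
R:0↔1 J1 <2,1,0>
#2 <3,1,0>
R:1↔2 J1 <3,2,0>
P:0↔2 J1 <3,3,0>
3×2 − 2×3 − 1×0 = 0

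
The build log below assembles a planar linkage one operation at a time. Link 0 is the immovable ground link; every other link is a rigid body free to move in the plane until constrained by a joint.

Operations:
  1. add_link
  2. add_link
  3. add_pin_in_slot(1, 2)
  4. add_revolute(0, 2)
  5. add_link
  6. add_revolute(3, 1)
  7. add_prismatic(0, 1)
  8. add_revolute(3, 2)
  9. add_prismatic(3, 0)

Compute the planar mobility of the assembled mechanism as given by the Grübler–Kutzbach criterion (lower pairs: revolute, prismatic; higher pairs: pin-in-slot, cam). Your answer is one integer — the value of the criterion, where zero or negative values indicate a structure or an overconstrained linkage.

link 0 = ground. State L|J1|J2 = 1|0|0
+link1  2|0|0
+link2  3|0|0
PS(1,2) f=2→J2  3|0|1
R(0,2) f=1→J1  3|1|1
+link3  4|1|1
R(3,1) f=1→J1  4|2|1
P(0,1) f=1→J1  4|3|1
R(3,2) f=1→J1  4|4|1
P(3,0) f=1→J1  4|5|1
M = 3(4−1)−2·5−1 = 9−10−1 = -2

M = -2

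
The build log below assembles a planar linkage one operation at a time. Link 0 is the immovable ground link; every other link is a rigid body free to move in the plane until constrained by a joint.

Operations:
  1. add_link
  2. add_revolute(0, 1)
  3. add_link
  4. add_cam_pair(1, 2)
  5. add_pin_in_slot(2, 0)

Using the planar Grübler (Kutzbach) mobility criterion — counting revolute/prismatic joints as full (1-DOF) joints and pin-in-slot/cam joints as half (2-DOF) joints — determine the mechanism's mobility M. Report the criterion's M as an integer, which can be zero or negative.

[1;0;0] (link 0 is ground)
L+ [2;0;0]
R(0,1)∈J1 [2;1;0]
L+ [3;1;0]
C(1,2)∈J2 [3;1;1]
PS(2,0)∈J2 [3;1;2]
mobility = 6 − 2 − 2 = 2

M = 2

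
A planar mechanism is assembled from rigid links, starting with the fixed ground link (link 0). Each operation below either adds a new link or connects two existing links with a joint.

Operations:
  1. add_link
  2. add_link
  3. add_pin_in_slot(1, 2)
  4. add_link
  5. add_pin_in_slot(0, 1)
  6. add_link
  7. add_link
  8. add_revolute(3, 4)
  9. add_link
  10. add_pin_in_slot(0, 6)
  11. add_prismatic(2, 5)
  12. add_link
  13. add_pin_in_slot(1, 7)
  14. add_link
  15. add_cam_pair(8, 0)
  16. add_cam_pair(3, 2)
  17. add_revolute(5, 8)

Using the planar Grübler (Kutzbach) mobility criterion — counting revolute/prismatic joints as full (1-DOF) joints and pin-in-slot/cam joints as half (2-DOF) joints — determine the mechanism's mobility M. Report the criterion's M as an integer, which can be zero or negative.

M = 12

ground; <1,0,0>
#1 <2,0,0>
#2 <3,0,0>
PS:1↔2 J2 <3,0,1>
#3 <4,0,1>
PS:0↔1 J2 <4,0,2>
#4 <5,0,2>
#5 <6,0,2>
R:3↔4 J1 <6,1,2>
#6 <7,1,2>
PS:0↔6 J2 <7,1,3>
P:2↔5 J1 <7,2,3>
#7 <8,2,3>
PS:1↔7 J2 <8,2,4>
#8 <9,2,4>
C:8↔0 J2 <9,2,5>
C:3↔2 J2 <9,2,6>
R:5↔8 J1 <9,3,6>
3×8 − 2×3 − 1×6 = 12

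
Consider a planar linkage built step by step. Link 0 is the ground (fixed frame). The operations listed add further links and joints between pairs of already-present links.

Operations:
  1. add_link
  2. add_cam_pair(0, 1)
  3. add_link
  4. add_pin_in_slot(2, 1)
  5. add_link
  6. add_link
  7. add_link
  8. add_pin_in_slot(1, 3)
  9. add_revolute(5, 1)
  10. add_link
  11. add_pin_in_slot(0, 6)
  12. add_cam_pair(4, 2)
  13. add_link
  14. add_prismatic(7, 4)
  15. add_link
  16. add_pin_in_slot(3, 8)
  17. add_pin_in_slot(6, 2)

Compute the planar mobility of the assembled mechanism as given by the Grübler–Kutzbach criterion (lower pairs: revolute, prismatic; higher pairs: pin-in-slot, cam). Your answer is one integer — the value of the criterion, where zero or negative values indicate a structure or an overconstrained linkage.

ground; <1,0,0>
#1 <2,0,0>
C:0↔1 J2 <2,0,1>
#2 <3,0,1>
PS:2↔1 J2 <3,0,2>
#3 <4,0,2>
#4 <5,0,2>
#5 <6,0,2>
PS:1↔3 J2 <6,0,3>
R:5↔1 J1 <6,1,3>
#6 <7,1,3>
PS:0↔6 J2 <7,1,4>
C:4↔2 J2 <7,1,5>
#7 <8,1,5>
P:7↔4 J1 <8,2,5>
#8 <9,2,5>
PS:3↔8 J2 <9,2,6>
PS:6↔2 J2 <9,2,7>
3×8 − 2×2 − 1×7 = 13

M = 13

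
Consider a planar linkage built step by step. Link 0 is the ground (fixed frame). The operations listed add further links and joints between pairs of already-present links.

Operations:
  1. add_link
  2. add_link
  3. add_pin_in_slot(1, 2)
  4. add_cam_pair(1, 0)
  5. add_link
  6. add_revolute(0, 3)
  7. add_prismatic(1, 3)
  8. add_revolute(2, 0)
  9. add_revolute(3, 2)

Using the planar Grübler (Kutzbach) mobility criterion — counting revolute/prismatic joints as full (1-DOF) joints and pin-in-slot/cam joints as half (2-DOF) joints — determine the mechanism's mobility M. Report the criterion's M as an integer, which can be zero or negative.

ground; <1,0,0>
#1 <2,0,0>
#2 <3,0,0>
PS:1↔2 J2 <3,0,1>
C:1↔0 J2 <3,0,2>
#3 <4,0,2>
R:0↔3 J1 <4,1,2>
P:1↔3 J1 <4,2,2>
R:2↔0 J1 <4,3,2>
R:3↔2 J1 <4,4,2>
3×3 − 2×4 − 1×2 = -1

M = -1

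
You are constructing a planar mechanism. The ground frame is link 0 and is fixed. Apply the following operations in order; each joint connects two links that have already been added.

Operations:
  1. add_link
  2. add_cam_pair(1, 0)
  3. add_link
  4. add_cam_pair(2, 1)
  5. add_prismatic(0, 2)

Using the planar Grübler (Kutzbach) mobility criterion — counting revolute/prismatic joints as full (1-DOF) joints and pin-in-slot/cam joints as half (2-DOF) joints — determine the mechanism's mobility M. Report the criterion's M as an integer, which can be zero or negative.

[1;0;0] (link 0 is ground)
L+ [2;0;0]
C(1,0)∈J2 [2;0;1]
L+ [3;0;1]
C(2,1)∈J2 [3;0;2]
P(0,2)∈J1 [3;1;2]
mobility = 6 − 2 − 2 = 2

M = 2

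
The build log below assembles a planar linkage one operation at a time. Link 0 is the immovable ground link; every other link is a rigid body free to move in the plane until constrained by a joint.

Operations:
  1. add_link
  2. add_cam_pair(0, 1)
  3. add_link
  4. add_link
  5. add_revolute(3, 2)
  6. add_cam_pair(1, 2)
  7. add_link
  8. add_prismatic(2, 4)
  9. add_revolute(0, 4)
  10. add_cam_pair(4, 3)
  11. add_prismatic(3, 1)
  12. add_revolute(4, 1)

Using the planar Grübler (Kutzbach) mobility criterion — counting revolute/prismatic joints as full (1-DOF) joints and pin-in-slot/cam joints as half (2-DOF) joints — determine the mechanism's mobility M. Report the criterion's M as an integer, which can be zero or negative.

M = -1

L=1 J1=0 J2=0
add link → L=2 J1=0 J2=0
C@0,1 dof=2 J2 → L=2 J1=0 J2=1
add link → L=3 J1=0 J2=1
add link → L=4 J1=0 J2=1
R@3,2 dof=1 J1 → L=4 J1=1 J2=1
C@1,2 dof=2 J2 → L=4 J1=1 J2=2
add link → L=5 J1=1 J2=2
P@2,4 dof=1 J1 → L=5 J1=2 J2=2
R@0,4 dof=1 J1 → L=5 J1=3 J2=2
C@4,3 dof=2 J2 → L=5 J1=3 J2=3
P@3,1 dof=1 J1 → L=5 J1=4 J2=3
R@4,1 dof=1 J1 → L=5 J1=5 J2=3
M=3(L−1)−2J1−J2=3·4−2·5−3=-1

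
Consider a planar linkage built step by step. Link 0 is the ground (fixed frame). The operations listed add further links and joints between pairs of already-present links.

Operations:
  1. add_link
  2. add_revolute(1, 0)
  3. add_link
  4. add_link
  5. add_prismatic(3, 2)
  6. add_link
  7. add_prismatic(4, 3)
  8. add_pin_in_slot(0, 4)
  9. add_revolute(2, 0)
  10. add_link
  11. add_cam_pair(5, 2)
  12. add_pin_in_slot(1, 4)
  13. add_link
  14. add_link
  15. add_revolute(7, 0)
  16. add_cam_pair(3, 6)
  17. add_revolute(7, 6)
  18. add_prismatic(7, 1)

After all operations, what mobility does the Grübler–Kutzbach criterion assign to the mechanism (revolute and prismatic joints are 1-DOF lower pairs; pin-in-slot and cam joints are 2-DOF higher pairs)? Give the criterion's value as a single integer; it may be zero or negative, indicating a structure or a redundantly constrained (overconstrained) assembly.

[1;0;0] (link 0 is ground)
L+ [2;0;0]
R(1,0)∈J1 [2;1;0]
L+ [3;1;0]
L+ [4;1;0]
P(3,2)∈J1 [4;2;0]
L+ [5;2;0]
P(4,3)∈J1 [5;3;0]
PS(0,4)∈J2 [5;3;1]
R(2,0)∈J1 [5;4;1]
L+ [6;4;1]
C(5,2)∈J2 [6;4;2]
PS(1,4)∈J2 [6;4;3]
L+ [7;4;3]
L+ [8;4;3]
R(7,0)∈J1 [8;5;3]
C(3,6)∈J2 [8;5;4]
R(7,6)∈J1 [8;6;4]
P(7,1)∈J1 [8;7;4]
mobility = 21 − 14 − 4 = 3

M = 3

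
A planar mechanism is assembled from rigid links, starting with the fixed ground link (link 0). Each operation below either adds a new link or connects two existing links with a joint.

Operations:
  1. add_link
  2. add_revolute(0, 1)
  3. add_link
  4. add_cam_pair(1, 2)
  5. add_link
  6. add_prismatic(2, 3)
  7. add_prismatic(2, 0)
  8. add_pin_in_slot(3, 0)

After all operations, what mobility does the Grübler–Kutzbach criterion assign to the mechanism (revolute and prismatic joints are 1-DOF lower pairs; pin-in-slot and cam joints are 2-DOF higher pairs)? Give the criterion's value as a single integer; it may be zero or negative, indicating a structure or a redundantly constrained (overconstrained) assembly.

M = 1

(L,J1,J2)=(1,0,0); link0 fixed
link1: (2,0,0)
R 0-1 [J1]: (2,1,0)
link2: (3,1,0)
C 1-2 [J2]: (3,1,1)
link3: (4,1,1)
P 2-3 [J1]: (4,2,1)
P 2-0 [J1]: (4,3,1)
PS 3-0 [J2]: (4,3,2)
Grübler: 3·3 − 2·3 − 2 = 1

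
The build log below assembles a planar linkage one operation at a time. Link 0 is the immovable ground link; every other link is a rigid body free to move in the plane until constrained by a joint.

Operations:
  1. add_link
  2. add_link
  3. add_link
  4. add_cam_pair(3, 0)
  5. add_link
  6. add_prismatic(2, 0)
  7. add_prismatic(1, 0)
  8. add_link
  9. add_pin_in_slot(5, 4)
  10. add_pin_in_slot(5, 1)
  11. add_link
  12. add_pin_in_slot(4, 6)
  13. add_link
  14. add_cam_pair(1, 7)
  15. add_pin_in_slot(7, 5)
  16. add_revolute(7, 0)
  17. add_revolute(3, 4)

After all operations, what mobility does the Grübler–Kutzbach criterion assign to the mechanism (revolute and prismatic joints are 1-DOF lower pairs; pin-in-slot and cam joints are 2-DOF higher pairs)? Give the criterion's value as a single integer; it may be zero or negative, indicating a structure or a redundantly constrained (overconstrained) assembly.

M = 7

link 0 = ground. State L|J1|J2 = 1|0|0
+link1  2|0|0
+link2  3|0|0
+link3  4|0|0
C(3,0) f=2→J2  4|0|1
+link4  5|0|1
P(2,0) f=1→J1  5|1|1
P(1,0) f=1→J1  5|2|1
+link5  6|2|1
PS(5,4) f=2→J2  6|2|2
PS(5,1) f=2→J2  6|2|3
+link6  7|2|3
PS(4,6) f=2→J2  7|2|4
+link7  8|2|4
C(1,7) f=2→J2  8|2|5
PS(7,5) f=2→J2  8|2|6
R(7,0) f=1→J1  8|3|6
R(3,4) f=1→J1  8|4|6
M = 3(8−1)−2·4−6 = 21−8−6 = 7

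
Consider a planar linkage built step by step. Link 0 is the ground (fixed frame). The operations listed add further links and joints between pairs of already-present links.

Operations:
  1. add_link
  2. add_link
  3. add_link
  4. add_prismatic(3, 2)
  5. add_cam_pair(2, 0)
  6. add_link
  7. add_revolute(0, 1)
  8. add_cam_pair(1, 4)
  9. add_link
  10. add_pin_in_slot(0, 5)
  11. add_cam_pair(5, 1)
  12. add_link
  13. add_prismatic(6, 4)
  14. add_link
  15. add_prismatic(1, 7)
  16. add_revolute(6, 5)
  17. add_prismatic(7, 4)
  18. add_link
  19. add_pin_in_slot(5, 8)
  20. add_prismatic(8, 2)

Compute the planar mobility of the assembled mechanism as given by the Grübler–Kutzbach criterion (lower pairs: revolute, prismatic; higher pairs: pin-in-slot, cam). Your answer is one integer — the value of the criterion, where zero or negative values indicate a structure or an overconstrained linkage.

M = 5

L=1 J1=0 J2=0
add link → L=2 J1=0 J2=0
add link → L=3 J1=0 J2=0
add link → L=4 J1=0 J2=0
P@3,2 dof=1 J1 → L=4 J1=1 J2=0
C@2,0 dof=2 J2 → L=4 J1=1 J2=1
add link → L=5 J1=1 J2=1
R@0,1 dof=1 J1 → L=5 J1=2 J2=1
C@1,4 dof=2 J2 → L=5 J1=2 J2=2
add link → L=6 J1=2 J2=2
PS@0,5 dof=2 J2 → L=6 J1=2 J2=3
C@5,1 dof=2 J2 → L=6 J1=2 J2=4
add link → L=7 J1=2 J2=4
P@6,4 dof=1 J1 → L=7 J1=3 J2=4
add link → L=8 J1=3 J2=4
P@1,7 dof=1 J1 → L=8 J1=4 J2=4
R@6,5 dof=1 J1 → L=8 J1=5 J2=4
P@7,4 dof=1 J1 → L=8 J1=6 J2=4
add link → L=9 J1=6 J2=4
PS@5,8 dof=2 J2 → L=9 J1=6 J2=5
P@8,2 dof=1 J1 → L=9 J1=7 J2=5
M=3(L−1)−2J1−J2=3·8−2·7−5=5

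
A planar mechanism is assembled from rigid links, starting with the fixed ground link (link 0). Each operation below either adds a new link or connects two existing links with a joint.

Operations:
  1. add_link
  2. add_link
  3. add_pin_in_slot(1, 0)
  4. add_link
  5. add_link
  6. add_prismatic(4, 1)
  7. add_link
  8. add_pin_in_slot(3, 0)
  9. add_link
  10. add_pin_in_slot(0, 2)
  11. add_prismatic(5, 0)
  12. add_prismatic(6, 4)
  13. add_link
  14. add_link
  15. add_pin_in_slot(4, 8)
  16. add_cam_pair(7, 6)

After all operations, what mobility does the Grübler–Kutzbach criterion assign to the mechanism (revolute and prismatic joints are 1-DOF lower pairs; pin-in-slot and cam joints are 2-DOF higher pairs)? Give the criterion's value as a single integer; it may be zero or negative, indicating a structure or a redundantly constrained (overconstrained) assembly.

M = 13

ground; <1,0,0>
#1 <2,0,0>
#2 <3,0,0>
PS:1↔0 J2 <3,0,1>
#3 <4,0,1>
#4 <5,0,1>
P:4↔1 J1 <5,1,1>
#5 <6,1,1>
PS:3↔0 J2 <6,1,2>
#6 <7,1,2>
PS:0↔2 J2 <7,1,3>
P:5↔0 J1 <7,2,3>
P:6↔4 J1 <7,3,3>
#7 <8,3,3>
#8 <9,3,3>
PS:4↔8 J2 <9,3,4>
C:7↔6 J2 <9,3,5>
3×8 − 2×3 − 1×5 = 13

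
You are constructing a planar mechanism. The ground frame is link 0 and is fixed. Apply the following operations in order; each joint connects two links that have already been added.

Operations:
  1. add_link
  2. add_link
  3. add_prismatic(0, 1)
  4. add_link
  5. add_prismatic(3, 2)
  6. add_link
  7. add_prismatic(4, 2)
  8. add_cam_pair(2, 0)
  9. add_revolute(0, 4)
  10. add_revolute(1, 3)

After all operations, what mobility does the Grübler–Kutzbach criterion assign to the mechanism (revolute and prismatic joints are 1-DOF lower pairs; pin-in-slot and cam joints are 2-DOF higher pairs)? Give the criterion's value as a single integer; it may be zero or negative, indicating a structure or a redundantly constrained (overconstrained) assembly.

ground; <1,0,0>
#1 <2,0,0>
#2 <3,0,0>
P:0↔1 J1 <3,1,0>
#3 <4,1,0>
P:3↔2 J1 <4,2,0>
#4 <5,2,0>
P:4↔2 J1 <5,3,0>
C:2↔0 J2 <5,3,1>
R:0↔4 J1 <5,4,1>
R:1↔3 J1 <5,5,1>
3×4 − 2×5 − 1×1 = 1

M = 1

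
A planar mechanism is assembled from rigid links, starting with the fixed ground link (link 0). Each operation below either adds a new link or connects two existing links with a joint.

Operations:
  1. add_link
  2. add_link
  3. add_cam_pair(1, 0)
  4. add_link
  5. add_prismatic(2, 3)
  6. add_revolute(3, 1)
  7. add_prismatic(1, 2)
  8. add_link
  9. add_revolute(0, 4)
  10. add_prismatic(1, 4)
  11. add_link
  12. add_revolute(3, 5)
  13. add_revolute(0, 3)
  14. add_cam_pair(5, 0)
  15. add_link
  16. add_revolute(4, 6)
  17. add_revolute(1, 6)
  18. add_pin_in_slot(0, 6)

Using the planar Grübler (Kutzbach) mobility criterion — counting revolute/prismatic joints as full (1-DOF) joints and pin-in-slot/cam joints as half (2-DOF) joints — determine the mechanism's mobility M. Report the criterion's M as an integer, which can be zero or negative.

link 0 = ground. State L|J1|J2 = 1|0|0
+link1  2|0|0
+link2  3|0|0
C(1,0) f=2→J2  3|0|1
+link3  4|0|1
P(2,3) f=1→J1  4|1|1
R(3,1) f=1→J1  4|2|1
P(1,2) f=1→J1  4|3|1
+link4  5|3|1
R(0,4) f=1→J1  5|4|1
P(1,4) f=1→J1  5|5|1
+link5  6|5|1
R(3,5) f=1→J1  6|6|1
R(0,3) f=1→J1  6|7|1
C(5,0) f=2→J2  6|7|2
+link6  7|7|2
R(4,6) f=1→J1  7|8|2
R(1,6) f=1→J1  7|9|2
PS(0,6) f=2→J2  7|9|3
M = 3(7−1)−2·9−3 = 18−18−3 = -3

M = -3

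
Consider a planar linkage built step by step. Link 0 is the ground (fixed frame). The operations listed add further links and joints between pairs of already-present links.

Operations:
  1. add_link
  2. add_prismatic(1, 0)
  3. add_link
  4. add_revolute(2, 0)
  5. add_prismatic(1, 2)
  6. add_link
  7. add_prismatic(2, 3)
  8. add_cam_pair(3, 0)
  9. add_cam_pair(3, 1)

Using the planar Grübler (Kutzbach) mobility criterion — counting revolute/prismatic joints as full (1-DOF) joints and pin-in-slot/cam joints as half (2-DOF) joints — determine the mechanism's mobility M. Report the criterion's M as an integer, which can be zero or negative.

ground; <1,0,0>
#1 <2,0,0>
P:1↔0 J1 <2,1,0>
#2 <3,1,0>
R:2↔0 J1 <3,2,0>
P:1↔2 J1 <3,3,0>
#3 <4,3,0>
P:2↔3 J1 <4,4,0>
C:3↔0 J2 <4,4,1>
C:3↔1 J2 <4,4,2>
3×3 − 2×4 − 1×2 = -1

M = -1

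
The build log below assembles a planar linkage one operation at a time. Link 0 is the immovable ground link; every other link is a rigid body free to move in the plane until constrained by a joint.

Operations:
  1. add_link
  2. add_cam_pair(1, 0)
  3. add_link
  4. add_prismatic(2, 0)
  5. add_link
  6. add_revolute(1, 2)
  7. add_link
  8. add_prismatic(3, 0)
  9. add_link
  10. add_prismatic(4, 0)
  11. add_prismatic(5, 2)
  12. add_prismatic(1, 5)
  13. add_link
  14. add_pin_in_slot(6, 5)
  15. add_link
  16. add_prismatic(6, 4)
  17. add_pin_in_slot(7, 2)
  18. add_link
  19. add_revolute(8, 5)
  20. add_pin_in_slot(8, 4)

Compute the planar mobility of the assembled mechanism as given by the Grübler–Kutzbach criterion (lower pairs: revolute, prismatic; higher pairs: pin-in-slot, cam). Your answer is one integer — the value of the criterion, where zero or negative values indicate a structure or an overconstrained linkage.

M = 4

[1;0;0] (link 0 is ground)
L+ [2;0;0]
C(1,0)∈J2 [2;0;1]
L+ [3;0;1]
P(2,0)∈J1 [3;1;1]
L+ [4;1;1]
R(1,2)∈J1 [4;2;1]
L+ [5;2;1]
P(3,0)∈J1 [5;3;1]
L+ [6;3;1]
P(4,0)∈J1 [6;4;1]
P(5,2)∈J1 [6;5;1]
P(1,5)∈J1 [6;6;1]
L+ [7;6;1]
PS(6,5)∈J2 [7;6;2]
L+ [8;6;2]
P(6,4)∈J1 [8;7;2]
PS(7,2)∈J2 [8;7;3]
L+ [9;7;3]
R(8,5)∈J1 [9;8;3]
PS(8,4)∈J2 [9;8;4]
mobility = 24 − 16 − 4 = 4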